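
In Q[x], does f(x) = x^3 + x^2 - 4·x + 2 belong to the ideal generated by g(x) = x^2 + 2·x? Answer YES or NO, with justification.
In Q[x] the ideal (g) consists of all multiples of g, so f ∈ (g) iff g | f, i.e. iff the remainder of f on division by g is 0. Divide f by g (g is monic, so eliminate the leading term of the running remainder at each step):
  leading term x^3: subtract (x)·g(x) = x^3 + 2·x^2, leaving -x^2 - 4·x + 2
  leading term -x^2: subtract (-1)·g(x) = -x^2 - 2·x, leaving 2 - 2·x
The remainder r(x) = 2 - 2·x ≠ 0 (and deg r < deg g), so g ∤ f, i.e. f ∉ (g).

Final answer: NO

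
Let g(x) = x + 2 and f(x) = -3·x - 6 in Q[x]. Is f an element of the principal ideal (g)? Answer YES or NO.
In Q[x] the ideal (g) consists of all multiples of g, so f ∈ (g) iff g | f, i.e. iff the remainder of f on division by g is 0. Divide f by g (g is monic, so eliminate the leading term of the running remainder at each step):
  leading term -3·x: subtract (-3)·g(x) = -3·x - 6, leaving 0
The remainder is 0, so f(x) = g(x) · h(x) with h(x) = -3. Hence g | f, i.e. f ∈ (g).

Final answer: YES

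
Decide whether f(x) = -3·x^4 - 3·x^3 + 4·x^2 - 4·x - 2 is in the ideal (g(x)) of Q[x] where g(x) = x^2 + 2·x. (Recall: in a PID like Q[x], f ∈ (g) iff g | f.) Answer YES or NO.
In Q[x] the ideal (g) consists of all multiples of g, so f ∈ (g) iff g | f, i.e. iff the remainder of f on division by g is 0. Divide f by g (g is monic, so eliminate the leading term of the running remainder at each step):
  leading term -3·x^4: subtract (-3·x^2)·g(x) = -3·x^4 - 6·x^3, leaving 3·x^3 + 4·x^2 - 4·x - 2
  leading term 3·x^3: subtract (3·x)·g(x) = 3·x^3 + 6·x^2, leaving -2·x^2 - 4·x - 2
  leading term -2·x^2: subtract (-2)·g(x) = -2·x^2 - 4·x, leaving -2
The remainder r(x) = -2 ≠ 0 (and deg r < deg g), so g ∤ f, i.e. f ∉ (g).

Final answer: NO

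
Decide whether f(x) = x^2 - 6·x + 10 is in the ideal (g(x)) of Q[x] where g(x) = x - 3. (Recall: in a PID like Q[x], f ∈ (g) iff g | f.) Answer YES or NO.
In Q[x] the ideal (g) consists of all multiples of g, so f ∈ (g) iff g | f, i.e. iff the remainder of f on division by g is 0. Divide f by g (g is monic, so eliminate the leading term of the running remainder at each step):
  leading term x^2: subtract (x)·g(x) = x^2 - 3·x, leaving 10 - 3·x
  leading term -3·x: subtract (-3)·g(x) = 9 - 3·x, leaving 1
The remainder r(x) = 1 ≠ 0 (and deg r < deg g), so g ∤ f, i.e. f ∉ (g).

Final answer: NO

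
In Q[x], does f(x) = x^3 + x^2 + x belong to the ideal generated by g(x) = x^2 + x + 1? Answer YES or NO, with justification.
In Q[x] the ideal (g) consists of all multiples of g, so f ∈ (g) iff g | f, i.e. iff the remainder of f on division by g is 0. Divide f by g (g is monic, so eliminate the leading term of the running remainder at each step):
  leading term x^3: subtract (x)·g(x) = x^3 + x^2 + x, leaving 0
The remainder is 0, so f(x) = g(x) · h(x) with h(x) = x. Hence g | f, i.e. f ∈ (g).

Final answer: YES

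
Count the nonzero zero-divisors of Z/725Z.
Z/725Z has 164 nonzero zero-divisors

In Z/725Z each nonzero element is either a unit (gcd with 725 is 1) or a zero-divisor (gcd > 1). The number of units is φ(725): factorise 725 = 5^2 · 29, so φ(725) = (5^2 − 5^1) · (29 − 1) = 20 · 28 = 560. The nonzero elements number 725 − 1 = 724. Hence the nonzero zero-divisors number 724 − 560 = 164.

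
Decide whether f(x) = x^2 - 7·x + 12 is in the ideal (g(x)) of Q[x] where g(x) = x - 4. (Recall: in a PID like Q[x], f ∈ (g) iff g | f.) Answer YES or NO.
YES

In Q[x] the ideal (g) consists of all multiples of g, so f ∈ (g) iff g | f, i.e. iff the remainder of f on division by g is 0. Divide f by g (g is monic, so eliminate the leading term of the running remainder at each step):
  leading term x^2: subtract (x)·g(x) = x^2 - 4·x, leaving 12 - 3·x
  leading term -3·x: subtract (-3)·g(x) = 12 - 3·x, leaving 0
The remainder is 0, so f(x) = g(x) · h(x) with h(x) = x - 3. Hence g | f, i.e. f ∈ (g).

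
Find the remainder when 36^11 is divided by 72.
Use repeated squaring. Binary(11) = 1011. Walk through the bits of the exponent 11 left-to-right: at each bit after the leading one, square the running value, then multiply by 36 if the bit is 1 (always reducing mod 72):
  bit 1 = 1 (leading): start with 36.
  bit 2 = 0: square 36^2 = 1296 ≡ 0 (mod 72).
  bit 3 = 1: square 0^2 = 0; bit is 1, so multiply 0·36 = 0 (mod 72).
  bit 4 = 1: square 0^2 = 0; bit is 1, so multiply 0·36 = 0 (mod 72).
Final value: 36^11 ≡ 0 (mod 72).

Final answer: 0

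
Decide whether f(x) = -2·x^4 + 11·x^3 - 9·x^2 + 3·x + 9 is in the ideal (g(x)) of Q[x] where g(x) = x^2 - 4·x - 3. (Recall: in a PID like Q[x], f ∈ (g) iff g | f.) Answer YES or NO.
In Q[x] the ideal (g) consists of all multiples of g, so f ∈ (g) iff g | f, i.e. iff the remainder of f on division by g is 0. Divide f by g (g is monic, so eliminate the leading term of the running remainder at each step):
  leading term -2·x^4: subtract (-2·x^2)·g(x) = -2·x^4 + 8·x^3 + 6·x^2, leaving 3·x^3 - 15·x^2 + 3·x + 9
  leading term 3·x^3: subtract (3·x)·g(x) = 3·x^3 - 12·x^2 - 9·x, leaving -3·x^2 + 12·x + 9
  leading term -3·x^2: subtract (-3)·g(x) = -3·x^2 + 12·x + 9, leaving 0
The remainder is 0, so f(x) = g(x) · h(x) with h(x) = -2·x^2 + 3·x - 3. Hence g | f, i.e. f ∈ (g).

Final answer: YES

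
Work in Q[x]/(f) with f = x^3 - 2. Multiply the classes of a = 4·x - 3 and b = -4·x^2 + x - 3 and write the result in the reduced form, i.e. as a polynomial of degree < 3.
First multiply in Q[x] without reducing: a · b = -16·x^3 + 16·x^2 - 15·x + 9. Now divide by f(x) = x^3 - 2, eliminating the leading term at each step:
  leading term -16·x^3: subtract (-16)·f(x) = 32 - 16·x^3, leaving 16·x^2 - 15·x - 23
The degree is now < 3, so this is the remainder. Hence a · b ≡ 16·x^2 - 15·x - 23 in Q[x]/(f).

Final answer: a · b ≡ 16·x^2 - 15·x - 23 (mod f(x))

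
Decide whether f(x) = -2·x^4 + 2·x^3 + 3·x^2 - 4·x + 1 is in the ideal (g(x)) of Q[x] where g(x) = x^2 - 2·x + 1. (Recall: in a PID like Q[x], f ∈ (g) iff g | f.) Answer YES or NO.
YES

In Q[x] the ideal (g) consists of all multiples of g, so f ∈ (g) iff g | f, i.e. iff the remainder of f on division by g is 0. Divide f by g (g is monic, so eliminate the leading term of the running remainder at each step):
  leading term -2·x^4: subtract (-2·x^2)·g(x) = -2·x^4 + 4·x^3 - 2·x^2, leaving -2·x^3 + 5·x^2 - 4·x + 1
  leading term -2·x^3: subtract (-2·x)·g(x) = -2·x^3 + 4·x^2 - 2·x, leaving x^2 - 2·x + 1
  leading term x^2: subtract (1)·g(x) = x^2 - 2·x + 1, leaving 0
The remainder is 0, so f(x) = g(x) · h(x) with h(x) = -2·x^2 - 2·x + 1. Hence g | f, i.e. f ∈ (g).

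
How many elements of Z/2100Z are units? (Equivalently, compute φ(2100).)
Z/2100Z has φ(2100) = 480 units

An element a ∈ Z/2100Z is a unit iff gcd(a, 2100) = 1, so the number of units is φ(2100). φ is multiplicative, with φ(p^e) = p^e − p^(e−1). Factorise 2100 = 2^2 · 3 · 5^2 · 7. Then
  φ(2100) = (2^2 − 2^1) · (3 − 1) · (5^2 − 5^1) · (7 − 1) = 2 · 2 · 20 · 6 = 480.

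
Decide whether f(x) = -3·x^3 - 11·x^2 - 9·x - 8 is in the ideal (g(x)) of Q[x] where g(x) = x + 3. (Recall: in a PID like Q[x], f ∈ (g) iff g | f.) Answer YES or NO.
In Q[x] the ideal (g) consists of all multiples of g, so f ∈ (g) iff g | f, i.e. iff the remainder of f on division by g is 0. Divide f by g (g is monic, so eliminate the leading term of the running remainder at each step):
  leading term -3·x^3: subtract (-3·x^2)·g(x) = -3·x^3 - 9·x^2, leaving -2·x^2 - 9·x - 8
  leading term -2·x^2: subtract (-2·x)·g(x) = -2·x^2 - 6·x, leaving -3·x - 8
  leading term -3·x: subtract (-3)·g(x) = -3·x - 9, leaving 1
The remainder r(x) = 1 ≠ 0 (and deg r < deg g), so g ∤ f, i.e. f ∉ (g).

Final answer: NO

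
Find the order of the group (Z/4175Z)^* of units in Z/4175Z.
|(Z/4175Z)^*| = 3320

(Z/4175Z)^* consists of the classes a with gcd(a, 4175) = 1, so its order is φ(4175). φ is multiplicative, with φ(p^e) = p^e − p^(e−1). Factorise 4175 = 5^2 · 167. Then
  φ(4175) = (5^2 − 5^1) · (167 − 1) = 20 · 166 = 3320.
Thus |(Z/4175Z)^*| = 3320.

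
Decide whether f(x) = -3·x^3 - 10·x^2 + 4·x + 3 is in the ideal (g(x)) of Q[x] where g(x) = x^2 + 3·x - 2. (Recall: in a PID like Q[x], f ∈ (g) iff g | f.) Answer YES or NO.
In Q[x] the ideal (g) consists of all multiples of g, so f ∈ (g) iff g | f, i.e. iff the remainder of f on division by g is 0. Divide f by g (g is monic, so eliminate the leading term of the running remainder at each step):
  leading term -3·x^3: subtract (-3·x)·g(x) = -3·x^3 - 9·x^2 + 6·x, leaving -x^2 - 2·x + 3
  leading term -x^2: subtract (-1)·g(x) = -x^2 - 3·x + 2, leaving x + 1
The remainder r(x) = x + 1 ≠ 0 (and deg r < deg g), so g ∤ f, i.e. f ∉ (g).

Final answer: NO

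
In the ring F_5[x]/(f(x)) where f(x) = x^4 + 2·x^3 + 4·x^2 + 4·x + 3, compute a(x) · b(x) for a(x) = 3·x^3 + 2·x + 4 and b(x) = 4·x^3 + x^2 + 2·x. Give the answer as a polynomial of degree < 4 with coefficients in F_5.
a · b ≡ 3·x^3 + 4·x^2 + 4·x + 1 (mod f(x))

Multiply as integer polynomials: a · b = 12·x^6 + 3·x^5 + 14·x^4 + 18·x^3 + 8·x^2 + 8·x. Reducing coefficients mod 5: a · b ≡ 2·x^6 + 3·x^5 + 4·x^4 + 3·x^3 + 3·x^2 + 3·x. Now divide by f(x) = x^4 + 2·x^3 + 4·x^2 + 4·x + 3 in F_5[x], eliminating the leading term at each step:
  leading term 2·x^6: subtract (2·x^2)·f(x) = 2·x^6 + 4·x^5 + 3·x^4 + 3·x^3 + x^2, leaving 4·x^5 + x^4 + 2·x^2 + 3·x (coefficients mod 5)
  leading term 4·x^5: subtract (4·x)·f(x) = 4·x^5 + 3·x^4 + x^3 + x^2 + 2·x, leaving 3·x^4 + 4·x^3 + x^2 + x (coefficients mod 5)
  leading term 3·x^4: subtract (3)·f(x) = 3·x^4 + x^3 + 2·x^2 + 2·x + 4, leaving 3·x^3 + 4·x^2 + 4·x + 1 (coefficients mod 5)
The degree is now < 4, so this is the remainder. Hence a · b ≡ 3·x^3 + 4·x^2 + 4·x + 1 in F_5[x]/(f).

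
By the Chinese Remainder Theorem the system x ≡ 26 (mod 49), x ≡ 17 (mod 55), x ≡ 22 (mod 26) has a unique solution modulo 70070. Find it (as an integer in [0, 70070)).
x ≡ 31092 (mod 70070); the representative in [0, 70070) is 31092

The moduli 49, 55, 26 are pairwise coprime, so by the CRT there is a unique solution mod 49·55·26 = 70070.
Solve by successive substitution. Start with x ≡ 26 (mod 49).
  Combine with x ≡ 17 (mod 55): write x = 26 + 49·t and require 26 + 49·t ≡ 17 (mod 55), i.e. 49·t ≡ 17 − 26 ≡ 46 (mod 55). Since 49^(−1) ≡ 9 (mod 55), t ≡ 9·46 ≡ 29 (mod 55). So x ≡ 26 + 49·29 = 1447 (mod 2695).
  Combine with x ≡ 22 (mod 26): write x = 1447 + 2695·t and require 1447 + 2695·t ≡ 22 (mod 26), i.e. 2695·t ≡ 22 − 1447 ≡ 5 (mod 26). Since 2695^(−1) ≡ 23 (mod 26) (2695 ≡ 17 (mod 26)), t ≡ 23·5 ≡ 11 (mod 26). So x ≡ 1447 + 2695·11 = 31092 (mod 70070).
Unique solution in [0, 70070): x = 31092.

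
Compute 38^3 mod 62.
2

Use repeated squaring. Binary(3) = 11. Walk through the bits of the exponent 3 left-to-right: at each bit after the leading one, square the running value, then multiply by 38 if the bit is 1 (always reducing mod 62):
  bit 1 = 1 (leading): start with 38.
  bit 2 = 1: square 38^2 = 1444 ≡ 18; bit is 1, so multiply 18·38 = 684 ≡ 2 (mod 62).
Final value: 38^3 ≡ 2 (mod 62).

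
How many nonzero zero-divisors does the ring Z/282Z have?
In Z/282Z each nonzero element is either a unit (gcd with 282 is 1) or a zero-divisor (gcd > 1). The number of units is φ(282): factorise 282 = 2 · 3 · 47, so φ(282) = (2 − 1) · (3 − 1) · (47 − 1) = 1 · 2 · 46 = 92. The nonzero elements number 282 − 1 = 281. Hence the nonzero zero-divisors number 281 − 92 = 189.

Final answer: Z/282Z has 189 nonzero zero-divisors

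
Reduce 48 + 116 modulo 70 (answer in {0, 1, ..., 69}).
24

Reduce the summands first: 116 ≡ 46 (mod 70), so 48 + 116 ≡ 48 + 46 (mod 70). 48 + 46 = 94; 94 = 1·70 + 24, so (48 + 116) mod 70 = 24.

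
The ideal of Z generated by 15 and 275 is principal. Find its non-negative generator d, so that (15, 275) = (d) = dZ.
In the PID Z, (a, b) is generated by gcd(a, b). Compute gcd(275, 15) with the extended Euclidean algorithm, tracking rows (r, s, t) with s·275 + t·15 = r:
  row A: (275, 1, 0)   [1·275 + 0·15 = 275]
  row B: (15, 0, 1)   [0·275 + 1·15 = 15]
  275 = 18·15 + 5   → row C = row A − 18·row B = (5, 1, −18)   [check: 1·275 − 18·15 = 5]
  15 = 3·5 + 0   → remainder 0, stop. gcd = 5 (last nonzero row C).
So gcd(15, 275) = 5, with Bézout identity 1·275 − 18·15 = 5. Containment (⊇): the Bézout identity exhibits 5 as an element of (15, 275), giving (5) ⊆ (15, 275). Containment (⊆): since 5 | 15 and 5 | 275 (15 = 5·3, 275 = 5·55), every Z-linear combination of 15 and 275 is divisible by 5, so (15, 275) ⊆ (5). Therefore (15, 275) = (5), d = 5.

Final answer: (15, 275) = (5); d = 5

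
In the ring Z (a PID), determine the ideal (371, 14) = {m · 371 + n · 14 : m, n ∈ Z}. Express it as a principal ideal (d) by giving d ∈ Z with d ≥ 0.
(371, 14) = (7); d = 7

In the PID Z, (a, b) is generated by gcd(a, b). Compute gcd(371, 14) with the extended Euclidean algorithm, tracking rows (r, s, t) with s·371 + t·14 = r:
  row A: (371, 1, 0)   [1·371 + 0·14 = 371]
  row B: (14, 0, 1)   [0·371 + 1·14 = 14]
  371 = 26·14 + 7   → row C = row A − 26·row B = (7, 1, −26)   [check: 1·371 − 26·14 = 7]
  14 = 2·7 + 0   → remainder 0, stop. gcd = 7 (last nonzero row C).
So gcd(371, 14) = 7, with Bézout identity 1·371 − 26·14 = 7. Containment (⊇): the Bézout identity exhibits 7 as an element of (371, 14), giving (7) ⊆ (371, 14). Containment (⊆): since 7 | 371 and 7 | 14 (371 = 7·53, 14 = 7·2), every Z-linear combination of 371 and 14 is divisible by 7, so (371, 14) ⊆ (7). Therefore (371, 14) = (7), d = 7.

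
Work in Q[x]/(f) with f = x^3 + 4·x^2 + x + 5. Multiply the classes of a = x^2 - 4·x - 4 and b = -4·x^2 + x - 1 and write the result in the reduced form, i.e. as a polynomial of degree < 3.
First multiply in Q[x] without reducing: a · b = -4·x^4 + 17·x^3 + 11·x^2 + 4. Now divide by f(x) = x^3 + 4·x^2 + x + 5, eliminating the leading term at each step:
  leading term -4·x^4: subtract (-4·x)·f(x) = -4·x^4 - 16·x^3 - 4·x^2 - 20·x, leaving 33·x^3 + 15·x^2 + 20·x + 4
  leading term 33·x^3: subtract (33)·f(x) = 33·x^3 + 132·x^2 + 33·x + 165, leaving -117·x^2 - 13·x - 161
The degree is now < 3, so this is the remainder. Hence a · b ≡ -117·x^2 - 13·x - 161 in Q[x]/(f).

Final answer: a · b ≡ -117·x^2 - 13·x - 161 (mod f(x))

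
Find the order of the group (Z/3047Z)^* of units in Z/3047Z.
(Z/3047Z)^* consists of the classes a with gcd(a, 3047) = 1, so its order is φ(3047). φ is multiplicative, with φ(p^e) = p^e − p^(e−1). Factorise 3047 = 11 · 277. Then
  φ(3047) = (11 − 1) · (277 − 1) = 10 · 276 = 2760.
Thus |(Z/3047Z)^*| = 2760.

Final answer: |(Z/3047Z)^*| = 2760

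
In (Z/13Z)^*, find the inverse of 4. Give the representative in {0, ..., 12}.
Apply the extended Euclidean algorithm to (13, 4), tracking rows (r, s, t) with s·13 + t·4 = r. Each division r_prev = q·r_cur + r_new produces the new row as (previous row) − q·(current row):
  row A: (13, 1, 0)   [1·13 + 0·4 = 13]
  row B: (4, 0, 1)   [0·13 + 1·4 = 4]
  13 = 3·4 + 1   → row C = row A − 3·row B = (1, 1, −3)   [check: 1·13 − 3·4 = 1]
  4 = 4·1 + 0   → remainder 0, stop. gcd = 1 (last nonzero row C).
The gcd is 1, so 4 is invertible mod 13. The last nonzero row gives 1·13 − 3·4 = 1, so t = −3. So 4^(−1) ≡ −3 ≡ 10 (mod 13). Verify: 4 · 10 = 40 ≡ 1 (mod 13). ✓

Final answer: 4^(−1) ≡ 10 (mod 13)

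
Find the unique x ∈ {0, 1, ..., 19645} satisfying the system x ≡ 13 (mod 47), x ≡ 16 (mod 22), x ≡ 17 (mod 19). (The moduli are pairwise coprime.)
The moduli 47, 22, 19 are pairwise coprime, so by the CRT there is a unique solution mod 47·22·19 = 19646.
Solve by successive substitution. Start with x ≡ 13 (mod 47).
  Combine with x ≡ 16 (mod 22): write x = 13 + 47·t and require 13 + 47·t ≡ 16 (mod 22), i.e. 47·t ≡ 16 − 13 ≡ 3 (mod 22). Since 47^(−1) ≡ 15 (mod 22) (47 ≡ 3 (mod 22)), t ≡ 15·3 ≡ 1 (mod 22). So x ≡ 13 + 47·1 = 60 (mod 1034).
  Combine with x ≡ 17 (mod 19): write x = 60 + 1034·t and require 60 + 1034·t ≡ 17 (mod 19), i.e. 1034·t ≡ 17 − 60 ≡ 14 (mod 19). Since 1034^(−1) ≡ 12 (mod 19) (1034 ≡ 8 (mod 19)), t ≡ 12·14 ≡ 16 (mod 19). So x ≡ 60 + 1034·16 = 16604 (mod 19646).
Unique solution in [0, 19646): x = 16604.

Final answer: x ≡ 16604 (mod 19646); the representative in [0, 19646) is 16604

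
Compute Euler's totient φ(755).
φ(755) = 600

φ is multiplicative, with φ(p^e) = p^e − p^(e−1). Factorise 755 = 5 · 151. Then
  φ(755) = (5 − 1) · (151 − 1) = 4 · 150 = 600.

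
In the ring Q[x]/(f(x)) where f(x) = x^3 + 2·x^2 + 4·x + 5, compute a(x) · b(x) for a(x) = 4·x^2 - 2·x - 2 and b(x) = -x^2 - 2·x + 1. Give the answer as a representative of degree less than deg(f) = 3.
First multiply in Q[x] without reducing: a · b = -4·x^4 - 6·x^3 + 10·x^2 + 2·x - 2. Now divide by f(x) = x^3 + 2·x^2 + 4·x + 5, eliminating the leading term at each step:
  leading term -4·x^4: subtract (-4·x)·f(x) = -4·x^4 - 8·x^3 - 16·x^2 - 20·x, leaving 2·x^3 + 26·x^2 + 22·x - 2
  leading term 2·x^3: subtract (2)·f(x) = 2·x^3 + 4·x^2 + 8·x + 10, leaving 22·x^2 + 14·x - 12
The degree is now < 3, so this is the remainder. Hence a · b ≡ 22·x^2 + 14·x - 12 in Q[x]/(f).

Final answer: a · b ≡ 22·x^2 + 14·x - 12 (mod f(x))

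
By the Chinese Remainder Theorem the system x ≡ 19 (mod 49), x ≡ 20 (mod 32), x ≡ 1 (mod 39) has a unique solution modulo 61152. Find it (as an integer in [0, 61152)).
x ≡ 55732 (mod 61152); the representative in [0, 61152) is 55732

The moduli 49, 32, 39 are pairwise coprime, so by the CRT there is a unique solution mod 49·32·39 = 61152.
Solve by successive substitution. Start with x ≡ 19 (mod 49).
  Combine with x ≡ 20 (mod 32): write x = 19 + 49·t and require 19 + 49·t ≡ 20 (mod 32), i.e. 49·t ≡ 20 − 19 ≡ 1 (mod 32). Since 49^(−1) ≡ 17 (mod 32) (49 ≡ 17 (mod 32)), t ≡ 17·1 ≡ 17 (mod 32). So x ≡ 19 + 49·17 = 852 (mod 1568).
  Combine with x ≡ 1 (mod 39): write x = 852 + 1568·t and require 852 + 1568·t ≡ 1 (mod 39), i.e. 1568·t ≡ 1 − 852 ≡ 7 (mod 39). Since 1568^(−1) ≡ 5 (mod 39) (1568 ≡ 8 (mod 39)), t ≡ 5·7 ≡ 35 (mod 39). So x ≡ 852 + 1568·35 = 55732 (mod 61152).
Unique solution in [0, 61152): x = 55732.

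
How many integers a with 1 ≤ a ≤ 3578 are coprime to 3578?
1788

The number of a ∈ {1, ..., 3578} with gcd(a, 3578) = 1 is by definition Euler's totient φ(3578). φ is multiplicative, with φ(p^e) = p^e − p^(e−1). Factorise 3578 = 2 · 1789. Then
  φ(3578) = (2 − 1) · (1789 − 1) = 1 · 1788 = 1788.
So there are 1788 such integers.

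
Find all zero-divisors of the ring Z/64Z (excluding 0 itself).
An element a ∈ Z/64Z (with a ≠ 0) is a zero-divisor iff gcd(a, 64) > 1 (because a is a unit precisely when gcd(a, n) = 1, and in Z/nZ every nonzero, non-unit element is a zero-divisor). Scan a = 1, ..., 63 and keep those with gcd(a, 64) > 1:
  gcd(2, 64) = 2, gcd(4, 64) = 4, gcd(6, 64) = 2, gcd(8, 64) = 8, gcd(10, 64) = 2, gcd(12, 64) = 4, gcd(14, 64) = 2, gcd(16, 64) = 16, gcd(18, 64) = 2, gcd(20, 64) = 4, gcd(22, 64) = 2, gcd(24, 64) = 8, gcd(26, 64) = 2, gcd(28, 64) = 4, gcd(30, 64) = 2, gcd(32, 64) = 32, gcd(34, 64) = 2, gcd(36, 64) = 4, gcd(38, 64) = 2, gcd(40, 64) = 8, gcd(42, 64) = 2, gcd(44, 64) = 4, gcd(46, 64) = 2, gcd(48, 64) = 16, gcd(50, 64) = 2, gcd(52, 64) = 4, gcd(54, 64) = 2, gcd(56, 64) = 8, gcd(58, 64) = 2, gcd(60, 64) = 4, gcd(62, 64) = 2.
All other a ∈ {1, ..., 63} have gcd(a, 64) = 1 and are units. So the nonzero zero-divisors are exactly the 31 values of a appearing in this scan.

Final answer: nonzero zero-divisors of Z/64Z = {2, 4, 6, 8, 10, 12, 14, 16, 18, 20, 22, 24, 26, 28, 30, 32, 34, 36, 38, 40, 42, 44, 46, 48, 50, 52, 54, 56, 58, 60, 62}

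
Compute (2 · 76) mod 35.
12

Reduce the factors first: 76 ≡ 6 (mod 35), so 2 · 76 ≡ 2 · 6 (mod 35). 2 · 6 = 12. Dividing by 35: 12 = 0·35 + 12. So (2 · 76) mod 35 = 12.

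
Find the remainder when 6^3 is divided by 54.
0

Use repeated squaring. Binary(3) = 11. Walk through the bits of the exponent 3 left-to-right: at each bit after the leading one, square the running value, then multiply by 6 if the bit is 1 (always reducing mod 54):
  bit 1 = 1 (leading): start with 6.
  bit 2 = 1: square 6^2 = 36; bit is 1, so multiply 36·6 = 216 ≡ 0 (mod 54).
Final value: 6^3 ≡ 0 (mod 54).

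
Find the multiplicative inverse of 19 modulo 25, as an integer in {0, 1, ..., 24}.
Apply the extended Euclidean algorithm to (25, 19), tracking rows (r, s, t) with s·25 + t·19 = r. Each division r_prev = q·r_cur + r_new produces the new row as (previous row) − q·(current row):
  row A: (25, 1, 0)   [1·25 + 0·19 = 25]
  row B: (19, 0, 1)   [0·25 + 1·19 = 19]
  25 = 1·19 + 6   → row C = row A − 1·row B = (6, 1, −1)   [check: 1·25 − 1·19 = 6]
  19 = 3·6 + 1   → row D = row B − 3·row C = (1, −3, 4)   [check: −3·25 + 4·19 = 1]
  6 = 6·1 + 0   → remainder 0, stop. gcd = 1 (last nonzero row D).
The gcd is 1, so 19 is invertible mod 25. The last nonzero row gives −3·25 + 4·19 = 1, so t = 4. So 19^(−1) ≡ 4 (mod 25). Verify: 19 · 4 = 76 ≡ 1 (mod 25). ✓

Final answer: 19^(−1) ≡ 4 (mod 25)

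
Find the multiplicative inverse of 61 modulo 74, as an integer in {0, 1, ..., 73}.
Apply the extended Euclidean algorithm to (74, 61), tracking rows (r, s, t) with s·74 + t·61 = r. Each division r_prev = q·r_cur + r_new produces the new row as (previous row) − q·(current row):
  row A: (74, 1, 0)   [1·74 + 0·61 = 74]
  row B: (61, 0, 1)   [0·74 + 1·61 = 61]
  74 = 1·61 + 13   → row C = row A − 1·row B = (13, 1, −1)   [check: 1·74 − 1·61 = 13]
  61 = 4·13 + 9   → row D = row B − 4·row C = (9, −4, 5)   [check: −4·74 + 5·61 = 9]
  13 = 1·9 + 4   → row E = row C − 1·row D = (4, 5, −6)   [check: 5·74 − 6·61 = 4]
  9 = 2·4 + 1   → row F = row D − 2·row E = (1, −14, 17)   [check: −14·74 + 17·61 = 1]
  4 = 4·1 + 0   → remainder 0, stop. gcd = 1 (last nonzero row F).
The gcd is 1, so 61 is invertible mod 74. The last nonzero row gives −14·74 + 17·61 = 1, so t = 17. So 61^(−1) ≡ 17 (mod 74). Verify: 61 · 17 = 1037 ≡ 1 (mod 74). ✓

Final answer: 61^(−1) ≡ 17 (mod 74)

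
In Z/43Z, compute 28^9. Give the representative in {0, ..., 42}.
27

Use repeated squaring. Binary(9) = 1001. Walk through the bits of the exponent 9 left-to-right: at each bit after the leading one, square the running value, then multiply by 28 if the bit is 1 (always reducing mod 43):
  bit 1 = 1 (leading): start with 28.
  bit 2 = 0: square 28^2 = 784 ≡ 10 (mod 43).
  bit 3 = 0: square 10^2 = 100 ≡ 14 (mod 43).
  bit 4 = 1: square 14^2 = 196 ≡ 24; bit is 1, so multiply 24·28 = 672 ≡ 27 (mod 43).
Final value: 28^9 ≡ 27 (mod 43).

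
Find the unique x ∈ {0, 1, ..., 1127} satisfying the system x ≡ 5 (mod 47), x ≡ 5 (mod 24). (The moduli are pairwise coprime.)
x ≡ 5 (mod 1128); the representative in [0, 1128) is 5

The moduli 47, 24 are pairwise coprime, so by the CRT there is a unique solution mod 47·24 = 1128.
Solve by successive substitution. Start with x ≡ 5 (mod 47).
  Combine with x ≡ 5 (mod 24): write x = 5 + 47·t and require 5 + 47·t ≡ 5 (mod 24), i.e. 47·t ≡ 5 − 5 ≡ 0 (mod 24). Since 47^(−1) ≡ 23 (mod 24) (47 ≡ 23 (mod 24)), t ≡ 23·0 ≡ 0 (mod 24). So x ≡ 5 + 47·0 = 5 (mod 1128).
Unique solution in [0, 1128): x = 5.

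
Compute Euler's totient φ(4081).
φ(4081) = 3120

φ is multiplicative, with φ(p^e) = p^e − p^(e−1). Factorise 4081 = 7 · 11 · 53. Then
  φ(4081) = (7 − 1) · (11 − 1) · (53 − 1) = 6 · 10 · 52 = 3120.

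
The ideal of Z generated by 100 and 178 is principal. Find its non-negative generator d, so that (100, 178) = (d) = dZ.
(100, 178) = (2); d = 2

In the PID Z, (a, b) is generated by gcd(a, b). Compute gcd(178, 100) with the extended Euclidean algorithm, tracking rows (r, s, t) with s·178 + t·100 = r:
  row A: (178, 1, 0)   [1·178 + 0·100 = 178]
  row B: (100, 0, 1)   [0·178 + 1·100 = 100]
  178 = 1·100 + 78   → row C = row A − 1·row B = (78, 1, −1)   [check: 1·178 − 1·100 = 78]
  100 = 1·78 + 22   → row D = row B − 1·row C = (22, −1, 2)   [check: −1·178 + 2·100 = 22]
  78 = 3·22 + 12   → row E = row C − 3·row D = (12, 4, −7)   [check: 4·178 − 7·100 = 12]
  22 = 1·12 + 10   → row F = row D − 1·row E = (10, −5, 9)   [check: −5·178 + 9·100 = 10]
  12 = 1·10 + 2   → row G = row E − 1·row F = (2, 9, −16)   [check: 9·178 − 16·100 = 2]
  10 = 5·2 + 0   → remainder 0, stop. gcd = 2 (last nonzero row G).
So gcd(100, 178) = 2, with Bézout identity 9·178 − 16·100 = 2. Containment (⊇): the Bézout identity exhibits 2 as an element of (100, 178), giving (2) ⊆ (100, 178). Containment (⊆): since 2 | 100 and 2 | 178 (100 = 2·50, 178 = 2·89), every Z-linear combination of 100 and 178 is divisible by 2, so (100, 178) ⊆ (2). Therefore (100, 178) = (2), d = 2.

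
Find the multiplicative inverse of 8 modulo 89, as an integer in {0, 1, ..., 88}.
Apply the extended Euclidean algorithm to (89, 8), tracking rows (r, s, t) with s·89 + t·8 = r. Each division r_prev = q·r_cur + r_new produces the new row as (previous row) − q·(current row):
  row A: (89, 1, 0)   [1·89 + 0·8 = 89]
  row B: (8, 0, 1)   [0·89 + 1·8 = 8]
  89 = 11·8 + 1   → row C = row A − 11·row B = (1, 1, −11)   [check: 1·89 − 11·8 = 1]
  8 = 8·1 + 0   → remainder 0, stop. gcd = 1 (last nonzero row C).
The gcd is 1, so 8 is invertible mod 89. The last nonzero row gives 1·89 − 11·8 = 1, so t = −11. So 8^(−1) ≡ −11 ≡ 78 (mod 89). Verify: 8 · 78 = 624 ≡ 1 (mod 89). ✓

Final answer: 8^(−1) ≡ 78 (mod 89)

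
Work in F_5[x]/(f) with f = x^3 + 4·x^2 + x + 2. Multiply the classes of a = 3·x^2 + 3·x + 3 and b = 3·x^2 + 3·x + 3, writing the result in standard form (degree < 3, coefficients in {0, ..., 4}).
Multiply as integer polynomials: a · b = 9·x^4 + 18·x^3 + 27·x^2 + 18·x + 9. Reducing coefficients mod 5: a · b ≡ 4·x^4 + 3·x^3 + 2·x^2 + 3·x + 4. Now divide by f(x) = x^3 + 4·x^2 + x + 2 in F_5[x], eliminating the leading term at each step:
  leading term 4·x^4: subtract (4·x)·f(x) = 4·x^4 + x^3 + 4·x^2 + 3·x, leaving 2·x^3 + 3·x^2 + 4 (coefficients mod 5)
  leading term 2·x^3: subtract (2)·f(x) = 2·x^3 + 3·x^2 + 2·x + 4, leaving 3·x (coefficients mod 5)
The degree is now < 3, so this is the remainder. Hence a · b ≡ 3·x in F_5[x]/(f).

Final answer: a · b ≡ 3·x (mod f(x))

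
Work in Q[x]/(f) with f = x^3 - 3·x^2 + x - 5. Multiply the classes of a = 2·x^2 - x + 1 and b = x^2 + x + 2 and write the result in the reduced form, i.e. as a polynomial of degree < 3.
First multiply in Q[x] without reducing: a · b = 2·x^4 + x^3 + 4·x^2 - x + 2. Now divide by f(x) = x^3 - 3·x^2 + x - 5, eliminating the leading term at each step:
  leading term 2·x^4: subtract (2·x)·f(x) = 2·x^4 - 6·x^3 + 2·x^2 - 10·x, leaving 7·x^3 + 2·x^2 + 9·x + 2
  leading term 7·x^3: subtract (7)·f(x) = 7·x^3 - 21·x^2 + 7·x - 35, leaving 23·x^2 + 2·x + 37
The degree is now < 3, so this is the remainder. Hence a · b ≡ 23·x^2 + 2·x + 37 in Q[x]/(f).

Final answer: a · b ≡ 23·x^2 + 2·x + 37 (mod f(x))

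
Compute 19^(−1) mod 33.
19^(−1) ≡ 7 (mod 33)

Apply the extended Euclidean algorithm to (33, 19), tracking rows (r, s, t) with s·33 + t·19 = r. Each division r_prev = q·r_cur + r_new produces the new row as (previous row) − q·(current row):
  row A: (33, 1, 0)   [1·33 + 0·19 = 33]
  row B: (19, 0, 1)   [0·33 + 1·19 = 19]
  33 = 1·19 + 14   → row C = row A − 1·row B = (14, 1, −1)   [check: 1·33 − 1·19 = 14]
  19 = 1·14 + 5   → row D = row B − 1·row C = (5, −1, 2)   [check: −1·33 + 2·19 = 5]
  14 = 2·5 + 4   → row E = row C − 2·row D = (4, 3, −5)   [check: 3·33 − 5·19 = 4]
  5 = 1·4 + 1   → row F = row D − 1·row E = (1, −4, 7)   [check: −4·33 + 7·19 = 1]
  4 = 4·1 + 0   → remainder 0, stop. gcd = 1 (last nonzero row F).
The gcd is 1, so 19 is invertible mod 33. The last nonzero row gives −4·33 + 7·19 = 1, so t = 7. So 19^(−1) ≡ 7 (mod 33). Verify: 19 · 7 = 133 ≡ 1 (mod 33). ✓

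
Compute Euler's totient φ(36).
φ is multiplicative, with φ(p^e) = p^e − p^(e−1). Factorise 36 = 2^2 · 3^2. Then
  φ(36) = (2^2 − 2^1) · (3^2 − 3^1) = 2 · 6 = 12.

Final answer: φ(36) = 12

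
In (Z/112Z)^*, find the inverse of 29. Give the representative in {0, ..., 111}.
29^(−1) ≡ 85 (mod 112)

Apply the extended Euclidean algorithm to (112, 29), tracking rows (r, s, t) with s·112 + t·29 = r. Each division r_prev = q·r_cur + r_new produces the new row as (previous row) − q·(current row):
  row A: (112, 1, 0)   [1·112 + 0·29 = 112]
  row B: (29, 0, 1)   [0·112 + 1·29 = 29]
  112 = 3·29 + 25   → row C = row A − 3·row B = (25, 1, −3)   [check: 1·112 − 3·29 = 25]
  29 = 1·25 + 4   → row D = row B − 1·row C = (4, −1, 4)   [check: −1·112 + 4·29 = 4]
  25 = 6·4 + 1   → row E = row C − 6·row D = (1, 7, −27)   [check: 7·112 − 27·29 = 1]
  4 = 4·1 + 0   → remainder 0, stop. gcd = 1 (last nonzero row E).
The gcd is 1, so 29 is invertible mod 112. The last nonzero row gives 7·112 − 27·29 = 1, so t = −27. So 29^(−1) ≡ −27 ≡ 85 (mod 112). Verify: 29 · 85 = 2465 ≡ 1 (mod 112). ✓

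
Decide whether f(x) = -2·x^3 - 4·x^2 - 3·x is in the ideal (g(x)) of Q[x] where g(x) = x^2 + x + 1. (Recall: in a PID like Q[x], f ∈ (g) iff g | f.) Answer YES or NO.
NO

In Q[x] the ideal (g) consists of all multiples of g, so f ∈ (g) iff g | f, i.e. iff the remainder of f on division by g is 0. Divide f by g (g is monic, so eliminate the leading term of the running remainder at each step):
  leading term -2·x^3: subtract (-2·x)·g(x) = -2·x^3 - 2·x^2 - 2·x, leaving -2·x^2 - x
  leading term -2·x^2: subtract (-2)·g(x) = -2·x^2 - 2·x - 2, leaving x + 2
The remainder r(x) = x + 2 ≠ 0 (and deg r < deg g), so g ∤ f, i.e. f ∉ (g).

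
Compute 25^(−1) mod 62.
25^(−1) ≡ 5 (mod 62)

Apply the extended Euclidean algorithm to (62, 25), tracking rows (r, s, t) with s·62 + t·25 = r. Each division r_prev = q·r_cur + r_new produces the new row as (previous row) − q·(current row):
  row A: (62, 1, 0)   [1·62 + 0·25 = 62]
  row B: (25, 0, 1)   [0·62 + 1·25 = 25]
  62 = 2·25 + 12   → row C = row A − 2·row B = (12, 1, −2)   [check: 1·62 − 2·25 = 12]
  25 = 2·12 + 1   → row D = row B − 2·row C = (1, −2, 5)   [check: −2·62 + 5·25 = 1]
  12 = 12·1 + 0   → remainder 0, stop. gcd = 1 (last nonzero row D).
The gcd is 1, so 25 is invertible mod 62. The last nonzero row gives −2·62 + 5·25 = 1, so t = 5. So 25^(−1) ≡ 5 (mod 62). Verify: 25 · 5 = 125 ≡ 1 (mod 62). ✓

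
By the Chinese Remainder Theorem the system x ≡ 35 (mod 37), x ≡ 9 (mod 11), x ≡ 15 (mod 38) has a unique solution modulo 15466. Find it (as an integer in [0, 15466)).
x ≡ 13429 (mod 15466); the representative in [0, 15466) is 13429

The moduli 37, 11, 38 are pairwise coprime, so by the CRT there is a unique solution mod 37·11·38 = 15466.
Solve by successive substitution. Start with x ≡ 35 (mod 37).
  Combine with x ≡ 9 (mod 11): write x = 35 + 37·t and require 35 + 37·t ≡ 9 (mod 11), i.e. 37·t ≡ 9 − 35 ≡ 7 (mod 11). Since 37^(−1) ≡ 3 (mod 11) (37 ≡ 4 (mod 11)), t ≡ 3·7 ≡ 10 (mod 11). So x ≡ 35 + 37·10 = 405 (mod 407).
  Combine with x ≡ 15 (mod 38): write x = 405 + 407·t and require 405 + 407·t ≡ 15 (mod 38), i.e. 407·t ≡ 15 − 405 ≡ 28 (mod 38). Since 407^(−1) ≡ 31 (mod 38) (407 ≡ 27 (mod 38)), t ≡ 31·28 ≡ 32 (mod 38). So x ≡ 405 + 407·32 = 13429 (mod 15466).
Unique solution in [0, 15466): x = 13429.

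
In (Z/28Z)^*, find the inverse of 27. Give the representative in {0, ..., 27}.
Apply the extended Euclidean algorithm to (28, 27), tracking rows (r, s, t) with s·28 + t·27 = r. Each division r_prev = q·r_cur + r_new produces the new row as (previous row) − q·(current row):
  row A: (28, 1, 0)   [1·28 + 0·27 = 28]
  row B: (27, 0, 1)   [0·28 + 1·27 = 27]
  28 = 1·27 + 1   → row C = row A − 1·row B = (1, 1, −1)   [check: 1·28 − 1·27 = 1]
  27 = 27·1 + 0   → remainder 0, stop. gcd = 1 (last nonzero row C).
The gcd is 1, so 27 is invertible mod 28. The last nonzero row gives 1·28 − 1·27 = 1, so t = −1. So 27^(−1) ≡ −1 ≡ 27 (mod 28). Verify: 27 · 27 = 729 ≡ 1 (mod 28). ✓

Final answer: 27^(−1) ≡ 27 (mod 28)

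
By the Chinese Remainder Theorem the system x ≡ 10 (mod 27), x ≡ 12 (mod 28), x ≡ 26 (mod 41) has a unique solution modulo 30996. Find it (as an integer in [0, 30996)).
The moduli 27, 28, 41 are pairwise coprime, so by the CRT there is a unique solution mod 27·28·41 = 30996.
Solve by successive substitution. Start with x ≡ 10 (mod 27).
  Combine with x ≡ 12 (mod 28): write x = 10 + 27·t and require 10 + 27·t ≡ 12 (mod 28), i.e. 27·t ≡ 12 − 10 ≡ 2 (mod 28). Since 27^(−1) ≡ 27 (mod 28), t ≡ 27·2 ≡ 26 (mod 28). So x ≡ 10 + 27·26 = 712 (mod 756).
  Combine with x ≡ 26 (mod 41): write x = 712 + 756·t and require 712 + 756·t ≡ 26 (mod 41), i.e. 756·t ≡ 26 − 712 ≡ 11 (mod 41). Since 756^(−1) ≡ 16 (mod 41) (756 ≡ 18 (mod 41)), t ≡ 16·11 ≡ 12 (mod 41). So x ≡ 712 + 756·12 = 9784 (mod 30996).
Unique solution in [0, 30996): x = 9784.

Final answer: x ≡ 9784 (mod 30996); the representative in [0, 30996) is 9784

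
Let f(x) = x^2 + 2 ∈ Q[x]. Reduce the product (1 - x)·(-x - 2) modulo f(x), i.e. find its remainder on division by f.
a · b ≡ x - 4 (mod f(x))

First multiply in Q[x] without reducing: a · b = x^2 + x - 2. Now divide by f(x) = x^2 + 2, eliminating the leading term at each step:
  leading term x^2: subtract (1)·f(x) = x^2 + 2, leaving x - 4
The degree is now < 2, so this is the remainder. Hence a · b ≡ x - 4 in Q[x]/(f).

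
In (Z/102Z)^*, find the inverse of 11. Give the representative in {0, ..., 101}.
Apply the extended Euclidean algorithm to (102, 11), tracking rows (r, s, t) with s·102 + t·11 = r. Each division r_prev = q·r_cur + r_new produces the new row as (previous row) − q·(current row):
  row A: (102, 1, 0)   [1·102 + 0·11 = 102]
  row B: (11, 0, 1)   [0·102 + 1·11 = 11]
  102 = 9·11 + 3   → row C = row A − 9·row B = (3, 1, −9)   [check: 1·102 − 9·11 = 3]
  11 = 3·3 + 2   → row D = row B − 3·row C = (2, −3, 28)   [check: −3·102 + 28·11 = 2]
  3 = 1·2 + 1   → row E = row C − 1·row D = (1, 4, −37)   [check: 4·102 − 37·11 = 1]
  2 = 2·1 + 0   → remainder 0, stop. gcd = 1 (last nonzero row E).
The gcd is 1, so 11 is invertible mod 102. The last nonzero row gives 4·102 − 37·11 = 1, so t = −37. So 11^(−1) ≡ −37 ≡ 65 (mod 102). Verify: 11 · 65 = 715 ≡ 1 (mod 102). ✓

Final answer: 11^(−1) ≡ 65 (mod 102)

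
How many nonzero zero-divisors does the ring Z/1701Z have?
In Z/1701Z each nonzero element is either a unit (gcd with 1701 is 1) or a zero-divisor (gcd > 1). The number of units is φ(1701): factorise 1701 = 3^5 · 7, so φ(1701) = (3^5 − 3^4) · (7 − 1) = 162 · 6 = 972. The nonzero elements number 1701 − 1 = 1700. Hence the nonzero zero-divisors number 1700 − 972 = 728.

Final answer: Z/1701Z has 728 nonzero zero-divisors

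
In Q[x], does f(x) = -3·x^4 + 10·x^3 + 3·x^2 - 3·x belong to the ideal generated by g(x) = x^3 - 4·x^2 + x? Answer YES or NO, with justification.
NO

In Q[x] the ideal (g) consists of all multiples of g, so f ∈ (g) iff g | f, i.e. iff the remainder of f on division by g is 0. Divide f by g (g is monic, so eliminate the leading term of the running remainder at each step):
  leading term -3·x^4: subtract (-3·x)·g(x) = -3·x^4 + 12·x^3 - 3·x^2, leaving -2·x^3 + 6·x^2 - 3·x
  leading term -2·x^3: subtract (-2)·g(x) = -2·x^3 + 8·x^2 - 2·x, leaving -2·x^2 - x
The remainder r(x) = -2·x^2 - x ≠ 0 (and deg r < deg g), so g ∤ f, i.e. f ∉ (g).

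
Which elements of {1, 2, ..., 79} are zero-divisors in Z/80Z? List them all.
An element a ∈ Z/80Z (with a ≠ 0) is a zero-divisor iff gcd(a, 80) > 1 (because a is a unit precisely when gcd(a, n) = 1, and in Z/nZ every nonzero, non-unit element is a zero-divisor). Scan a = 1, ..., 79 and keep those with gcd(a, 80) > 1:
  gcd(2, 80) = 2, gcd(4, 80) = 4, gcd(5, 80) = 5, gcd(6, 80) = 2, gcd(8, 80) = 8, gcd(10, 80) = 10, gcd(12, 80) = 4, gcd(14, 80) = 2, gcd(15, 80) = 5, gcd(16, 80) = 16, gcd(18, 80) = 2, gcd(20, 80) = 20, gcd(22, 80) = 2, gcd(24, 80) = 8, gcd(25, 80) = 5, gcd(26, 80) = 2, gcd(28, 80) = 4, gcd(30, 80) = 10, gcd(32, 80) = 16, gcd(34, 80) = 2, gcd(35, 80) = 5, gcd(36, 80) = 4, gcd(38, 80) = 2, gcd(40, 80) = 40, gcd(42, 80) = 2, gcd(44, 80) = 4, gcd(45, 80) = 5, gcd(46, 80) = 2, gcd(48, 80) = 16, gcd(50, 80) = 10, gcd(52, 80) = 4, gcd(54, 80) = 2, gcd(55, 80) = 5, gcd(56, 80) = 8, gcd(58, 80) = 2, gcd(60, 80) = 20, gcd(62, 80) = 2, gcd(64, 80) = 16, gcd(65, 80) = 5, gcd(66, 80) = 2, gcd(68, 80) = 4, gcd(70, 80) = 10, gcd(72, 80) = 8, gcd(74, 80) = 2, gcd(75, 80) = 5, gcd(76, 80) = 4, gcd(78, 80) = 2.
All other a ∈ {1, ..., 79} have gcd(a, 80) = 1 and are units. So the nonzero zero-divisors are exactly the 47 values of a appearing in this scan.

Final answer: nonzero zero-divisors of Z/80Z = {2, 4, 5, 6, 8, 10, 12, 14, 15, 16, 18, 20, 22, 24, 25, 26, 28, 30, 32, 34, 35, 36, 38, 40, 42, 44, 45, 46, 48, 50, 52, 54, 55, 56, 58, 60, 62, 64, 65, 66, 68, 70, 72, 74, 75, 76, 78}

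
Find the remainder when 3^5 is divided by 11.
1

Use repeated squaring. Binary(5) = 101. Walk through the bits of the exponent 5 left-to-right: at each bit after the leading one, square the running value, then multiply by 3 if the bit is 1 (always reducing mod 11):
  bit 1 = 1 (leading): start with 3.
  bit 2 = 0: square 3^2 = 9 (mod 11).
  bit 3 = 1: square 9^2 = 81 ≡ 4; bit is 1, so multiply 4·3 = 12 ≡ 1 (mod 11).
Final value: 3^5 ≡ 1 (mod 11).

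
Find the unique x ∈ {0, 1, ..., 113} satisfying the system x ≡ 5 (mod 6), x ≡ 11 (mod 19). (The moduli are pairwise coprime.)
The moduli 6, 19 are pairwise coprime, so by the CRT there is a unique solution mod 6·19 = 114.
Solve by successive substitution. Start with x ≡ 5 (mod 6).
  Combine with x ≡ 11 (mod 19): write x = 5 + 6·t and require 5 + 6·t ≡ 11 (mod 19), i.e. 6·t ≡ 11 − 5 ≡ 6 (mod 19). Since 6^(−1) ≡ 16 (mod 19), t ≡ 16·6 ≡ 1 (mod 19). So x ≡ 5 + 6·1 = 11 (mod 114).
Unique solution in [0, 114): x = 11.

Final answer: x ≡ 11 (mod 114); the representative in [0, 114) is 11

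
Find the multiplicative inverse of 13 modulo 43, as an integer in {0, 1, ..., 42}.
Apply the extended Euclidean algorithm to (43, 13), tracking rows (r, s, t) with s·43 + t·13 = r. Each division r_prev = q·r_cur + r_new produces the new row as (previous row) − q·(current row):
  row A: (43, 1, 0)   [1·43 + 0·13 = 43]
  row B: (13, 0, 1)   [0·43 + 1·13 = 13]
  43 = 3·13 + 4   → row C = row A − 3·row B = (4, 1, −3)   [check: 1·43 − 3·13 = 4]
  13 = 3·4 + 1   → row D = row B − 3·row C = (1, −3, 10)   [check: −3·43 + 10·13 = 1]
  4 = 4·1 + 0   → remainder 0, stop. gcd = 1 (last nonzero row D).
The gcd is 1, so 13 is invertible mod 43. The last nonzero row gives −3·43 + 10·13 = 1, so t = 10. So 13^(−1) ≡ 10 (mod 43). Verify: 13 · 10 = 130 ≡ 1 (mod 43). ✓

Final answer: 13^(−1) ≡ 10 (mod 43)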